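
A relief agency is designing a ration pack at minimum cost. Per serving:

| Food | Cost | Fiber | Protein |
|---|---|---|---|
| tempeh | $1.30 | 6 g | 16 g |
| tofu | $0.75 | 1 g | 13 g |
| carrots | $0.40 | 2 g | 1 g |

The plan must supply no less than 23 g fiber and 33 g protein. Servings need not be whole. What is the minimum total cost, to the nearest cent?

An LP optimum is at a vertex; with two nutrient constraints at most two foods are used. Check each candidate.
tempeh only: max(23/6, 33/16) = 3.833 servings → $4.98.
tofu only: max(23/1, 33/13) = 23 servings → $17.25.
carrots only: max(23/2, 33/1) = 33 servings → $13.20.
tempeh + tofu: the both-tight solution has a negative serving — not a feasible corner.
tempeh + carrots with both tight: 1.654 servings and 6.538 servings → $4.77.
tofu + carrots with both tight: 1.72 servings and 10.64 servings → $5.55.
Cheapest feasible corner: $4.77.

$4.77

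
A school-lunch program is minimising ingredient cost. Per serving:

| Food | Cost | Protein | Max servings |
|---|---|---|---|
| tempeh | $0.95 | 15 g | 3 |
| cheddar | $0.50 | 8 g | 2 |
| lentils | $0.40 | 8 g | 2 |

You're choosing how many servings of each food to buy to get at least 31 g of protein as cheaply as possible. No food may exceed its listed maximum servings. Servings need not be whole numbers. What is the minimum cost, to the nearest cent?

Cost per g of protein: lentils $0.0500, cheddar $0.0625, tempeh $0.0633.
Take 2 servings of lentils: +16.0 g protein for $0.80 (total $0.80, still need 15.0 g).
Take 1.875 servings of cheddar: +15.0 g protein for $0.94 (total $1.74, still need 0.0 g).
Greedy by cheapest-per-g is optimal for a single linear constraint, so the minimum cost is $1.74.

$1.74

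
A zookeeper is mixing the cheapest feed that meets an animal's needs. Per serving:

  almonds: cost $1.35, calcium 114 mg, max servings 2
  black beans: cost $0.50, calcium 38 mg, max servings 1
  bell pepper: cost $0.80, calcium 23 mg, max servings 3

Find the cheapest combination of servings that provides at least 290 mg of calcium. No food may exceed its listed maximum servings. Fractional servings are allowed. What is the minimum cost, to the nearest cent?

Cost per mg of calcium: almonds $0.0118, black beans $0.0132, bell pepper $0.0348.
Take 2 servings of almonds: +228.0 mg calcium for $2.70 (total $2.70, still need 62.0 mg).
Take 1 serving of black beans: +38.0 mg calcium for $0.50 (total $3.20, still need 24.0 mg).
Take 1.043 servings of bell pepper: +24.0 mg calcium for $0.83 (total $4.03, still need 0.0 mg).
Greedy by cheapest-per-mg is optimal for a single linear constraint, so the minimum cost is $4.03.

$4.03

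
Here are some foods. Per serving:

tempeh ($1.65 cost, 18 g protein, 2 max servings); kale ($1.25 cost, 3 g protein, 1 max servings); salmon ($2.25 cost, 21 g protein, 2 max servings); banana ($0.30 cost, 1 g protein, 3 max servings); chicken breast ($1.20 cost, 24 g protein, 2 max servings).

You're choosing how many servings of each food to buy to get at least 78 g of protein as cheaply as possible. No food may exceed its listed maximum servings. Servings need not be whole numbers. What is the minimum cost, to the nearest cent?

Cost per g of protein: chicken breast $0.0500, tempeh $0.0917, salmon $0.1071, banana $0.3000, kale $0.4167.
Take 2 servings of chicken breast: +48.0 g protein for $2.40 (total $2.40, still need 30.0 g).
Take 1.667 servings of tempeh: +30.0 g protein for $2.75 (total $5.15, still need 0.0 g).
Filling from the cheapest source first is optimal under one linear minimum: $5.15.

$5.15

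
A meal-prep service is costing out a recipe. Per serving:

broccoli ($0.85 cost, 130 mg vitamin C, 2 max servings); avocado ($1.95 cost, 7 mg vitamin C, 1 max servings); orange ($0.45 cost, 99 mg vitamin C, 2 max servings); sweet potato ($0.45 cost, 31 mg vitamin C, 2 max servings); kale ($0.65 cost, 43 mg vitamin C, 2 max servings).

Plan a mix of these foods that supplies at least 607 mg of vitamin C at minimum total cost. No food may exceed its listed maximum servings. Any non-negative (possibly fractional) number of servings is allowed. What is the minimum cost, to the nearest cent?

$5.08

Cost per mg of vitamin C: orange $0.0045, broccoli $0.0065, sweet potato $0.0145, kale $0.0151, avocado $0.2786.
Take 2 servings of orange: +198.0 mg vitamin C for $0.90 (total $0.90, still need 409.0 mg).
Take 2 servings of broccoli: +260.0 mg vitamin C for $1.70 (total $2.60, still need 149.0 mg).
Take 2 servings of sweet potato: +62.0 mg vitamin C for $0.90 (total $3.50, still need 87.0 mg).
Take 2 servings of kale: +86.0 mg vitamin C for $1.30 (total $4.80, still need 1.0 mg).
Take 0.1429 servings of avocado: +1.0 mg vitamin C for $0.28 (total $5.08, still need 0.0 mg).
Filling from the cheapest source first is optimal under one linear minimum: $5.08.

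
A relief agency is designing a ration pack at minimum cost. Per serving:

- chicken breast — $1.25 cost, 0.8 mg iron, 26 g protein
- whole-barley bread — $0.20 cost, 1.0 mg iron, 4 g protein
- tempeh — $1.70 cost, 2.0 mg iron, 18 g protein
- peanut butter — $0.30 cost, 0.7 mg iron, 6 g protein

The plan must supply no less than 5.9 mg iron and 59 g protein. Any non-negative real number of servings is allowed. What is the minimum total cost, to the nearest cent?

$2.87

The cheapest plan sits at a corner of the feasible region — with two constraints it uses at most two foods.
chicken breast only: max(5.9/0.8, 59/26) = 7.375 servings → $9.22.
whole-barley bread only: max(5.9/1.0, 59/4) = 14.75 servings → $2.95.
tempeh only: max(5.9/2.0, 59/18) = 3.278 servings → $5.57.
peanut butter only: max(5.9/0.7, 59/6) = 9.833 servings → $2.95.
chicken breast + whole-barley bread with both tight: 1.553 servings and 4.658 servings → $2.87.
chicken breast + tempeh with both tight: 0.3138 servings and 2.824 servings → $5.19.
chicken breast + peanut butter with both tight: 0.4403 servings and 7.925 servings → $2.93.
whole-barley bread + tempeh: intersection lies outside the first quadrant.
whole-barley bread + peanut butter with both targets exact would need a negative amount; discard.
tempeh + peanut butter with both targets exact would need a negative amount; discard.
The minimum over all feasible corners is $2.87.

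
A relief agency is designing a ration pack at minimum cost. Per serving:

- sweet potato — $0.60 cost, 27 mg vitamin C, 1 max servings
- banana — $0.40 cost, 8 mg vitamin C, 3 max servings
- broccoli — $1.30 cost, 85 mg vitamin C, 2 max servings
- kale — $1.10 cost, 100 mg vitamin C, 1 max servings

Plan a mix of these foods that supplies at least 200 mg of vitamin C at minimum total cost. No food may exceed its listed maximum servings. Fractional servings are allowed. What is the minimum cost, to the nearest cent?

$2.63

Cost per mg of vitamin C: kale $0.0110, broccoli $0.0153, sweet potato $0.0222, banana $0.0500.
Take 1 serving of kale: +100.0 mg vitamin C for $1.10 (total $1.10, still need 100.0 mg).
Take 1.176 servings of broccoli: +100.0 mg vitamin C for $1.53 (total $2.63, still need 0.0 mg).
Greedy by cheapest-per-mg is optimal for a single linear constraint, so the minimum cost is $2.63.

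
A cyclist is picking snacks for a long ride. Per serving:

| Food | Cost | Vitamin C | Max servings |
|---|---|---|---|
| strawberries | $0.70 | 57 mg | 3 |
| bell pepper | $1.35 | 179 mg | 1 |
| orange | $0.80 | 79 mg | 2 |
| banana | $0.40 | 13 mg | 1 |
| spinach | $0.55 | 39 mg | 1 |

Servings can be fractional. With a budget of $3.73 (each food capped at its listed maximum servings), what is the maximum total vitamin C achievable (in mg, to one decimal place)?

400.5 mg

Vitamin C per dollar: bell pepper 132.6, orange 98.75, strawberries 81.43, spinach 70.91, banana 32.5.
Take 1 serving of bell pepper: spends $1.35, +179.0 mg vitamin C (running total 179.0 mg).
Take 2 servings of orange: spends $1.60, +158.0 mg vitamin C (running total 337.0 mg).
Take 1.114 servings of strawberries: spends $0.78, +63.5 mg vitamin C (running total 400.5 mg).
Filling greedily by vitamin C-per-dollar is optimal for one linear limit, giving 400.5 mg.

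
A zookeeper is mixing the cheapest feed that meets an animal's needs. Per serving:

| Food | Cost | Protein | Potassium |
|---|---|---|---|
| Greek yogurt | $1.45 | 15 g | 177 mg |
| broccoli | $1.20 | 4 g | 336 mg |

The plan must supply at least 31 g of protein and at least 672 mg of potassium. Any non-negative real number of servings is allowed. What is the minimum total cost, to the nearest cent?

For a min-cost LP with two ≥-constraints, a basic feasible solution has at most two positive variables.
Greek yogurt only: max(31/15, 672/177) = 3.797 servings → $5.51.
broccoli only: max(31/4, 672/336) = 7.75 servings → $9.30.
Greek yogurt + broccoli with both tight: 1.784 servings and 1.06 servings → $3.86.
So the least-cost plan costs $3.86.

$3.86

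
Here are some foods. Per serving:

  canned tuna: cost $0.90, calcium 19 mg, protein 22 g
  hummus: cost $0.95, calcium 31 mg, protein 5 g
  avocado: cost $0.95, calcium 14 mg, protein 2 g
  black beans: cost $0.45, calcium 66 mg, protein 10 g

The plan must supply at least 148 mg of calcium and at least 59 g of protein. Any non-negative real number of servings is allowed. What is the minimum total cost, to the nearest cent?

$2.48

Check every corner: each single food scaled to meet both minima, and each pair solved so both constraints bind.
canned tuna only: max(148/19, 59/22) = 7.789 servings → $7.01.
hummus only: max(148/31, 59/5) = 11.8 servings → $11.21.
avocado only: max(148/14, 59/2) = 29.5 servings → $28.02.
black beans only: max(148/66, 59/10) = 5.9 servings → $2.65.
canned tuna + hummus with both tight: 1.855 servings and 3.637 servings → $5.12.
canned tuna + avocado with both tight: 1.963 servings and 7.907 servings → $9.28.
canned tuna + black beans with both tight: 1.913 servings and 1.692 servings → $2.48.
hummus + avocado with both targets exact would need a negative amount; discard.
hummus + black beans with both targets exact would need a negative amount; discard.
avocado + black beans: the both-tight solution has a negative serving — not a feasible corner.
Cheapest feasible corner: $2.48.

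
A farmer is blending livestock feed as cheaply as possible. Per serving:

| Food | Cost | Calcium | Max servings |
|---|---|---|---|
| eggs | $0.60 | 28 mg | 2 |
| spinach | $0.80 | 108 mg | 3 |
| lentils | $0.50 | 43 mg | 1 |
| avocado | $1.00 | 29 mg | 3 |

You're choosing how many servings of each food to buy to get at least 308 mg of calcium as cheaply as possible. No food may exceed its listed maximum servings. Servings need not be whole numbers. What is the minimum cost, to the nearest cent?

$2.28

Cost per mg of calcium: spinach $0.0074, lentils $0.0116, eggs $0.0214, avocado $0.0345.
Take 2.852 servings of spinach: +308.0 mg calcium for $2.28 (total $2.28, still need 0.0 mg).
Filling from the cheapest source first is optimal under one linear minimum: $2.28.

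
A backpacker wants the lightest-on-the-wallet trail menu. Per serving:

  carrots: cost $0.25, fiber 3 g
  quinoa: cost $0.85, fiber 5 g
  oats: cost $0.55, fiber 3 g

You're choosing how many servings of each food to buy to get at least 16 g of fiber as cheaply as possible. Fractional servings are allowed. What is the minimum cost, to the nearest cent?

$1.33

Cost per g of fiber: carrots $0.0833, quinoa $0.1700, oats $0.1833.
With no serving limits, use only carrots: 16 g / 3 g = 5.333 servings × $0.25 = $1.33.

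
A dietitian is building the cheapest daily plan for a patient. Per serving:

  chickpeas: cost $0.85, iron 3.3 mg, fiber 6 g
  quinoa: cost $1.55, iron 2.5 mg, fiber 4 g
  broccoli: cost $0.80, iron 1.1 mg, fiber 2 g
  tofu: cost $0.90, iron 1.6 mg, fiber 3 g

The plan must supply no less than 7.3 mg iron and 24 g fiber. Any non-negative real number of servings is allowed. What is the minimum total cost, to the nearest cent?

A basic optimal solution has at most two foods positive. Try each food alone and each pair with both targets met exactly.
chickpeas only: max(7.3/3.3, 24/6) = 4 servings → $3.40.
quinoa only: max(7.3/2.5, 24/4) = 6 servings → $9.30.
broccoli only: max(7.3/1.1, 24/2) = 12 servings → $9.60.
tofu only: max(7.3/1.6, 24/3) = 8 servings → $7.20.
chickpeas + quinoa: the both-tight solution has a negative serving — not a feasible corner.
chickpeas + broccoli (both tight): parallel constraints — no distinct corner.
chickpeas + tofu with both targets exact would need a negative amount; discard.
quinoa + broccoli with both targets exact would need a negative amount; discard.
quinoa + tofu with both targets exact would need a negative amount; discard.
broccoli + tofu with both targets exact would need a negative amount; discard.
Cheapest feasible corner: $3.40.

$3.40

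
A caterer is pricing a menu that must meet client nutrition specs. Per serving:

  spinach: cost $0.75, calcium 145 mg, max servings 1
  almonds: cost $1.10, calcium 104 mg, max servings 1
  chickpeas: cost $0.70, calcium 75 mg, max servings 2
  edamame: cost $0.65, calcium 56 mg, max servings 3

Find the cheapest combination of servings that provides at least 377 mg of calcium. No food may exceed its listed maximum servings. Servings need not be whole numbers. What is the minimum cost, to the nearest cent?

Cost per mg of calcium: spinach $0.0052, chickpeas $0.0093, almonds $0.0106, edamame $0.0116.
Take 1 serving of spinach: +145.0 mg calcium for $0.75 (total $0.75, still need 232.0 mg).
Take 2 servings of chickpeas: +150.0 mg calcium for $1.40 (total $2.15, still need 82.0 mg).
Take 0.7885 servings of almonds: +82.0 mg calcium for $0.87 (total $3.02, still need 0.0 mg).
Greedy by cheapest-per-mg is optimal for a single linear constraint, so the minimum cost is $3.02.

$3.02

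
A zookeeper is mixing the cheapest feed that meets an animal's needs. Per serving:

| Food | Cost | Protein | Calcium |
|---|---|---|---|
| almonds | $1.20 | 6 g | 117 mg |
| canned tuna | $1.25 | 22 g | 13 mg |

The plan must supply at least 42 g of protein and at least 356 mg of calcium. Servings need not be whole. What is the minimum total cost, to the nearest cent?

$4.89

Check every corner: each single food scaled to meet both minima, and each pair solved so both constraints bind.
almonds only: max(42/6, 356/117) = 7 servings → $8.40.
canned tuna only: max(42/22, 356/13) = 27.38 servings → $34.23.
almonds + canned tuna with both tight: 2.919 servings and 1.113 servings → $4.89.
The minimum over all feasible corners is $4.89.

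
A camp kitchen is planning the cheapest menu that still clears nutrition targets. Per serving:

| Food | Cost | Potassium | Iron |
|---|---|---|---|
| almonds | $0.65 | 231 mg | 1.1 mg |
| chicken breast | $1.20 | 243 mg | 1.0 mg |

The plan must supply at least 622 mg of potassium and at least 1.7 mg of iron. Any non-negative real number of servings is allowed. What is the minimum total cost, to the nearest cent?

A basic optimal solution has at most two foods positive. Try each food alone and each pair with both targets met exactly.
almonds only: max(622/231, 1.7/1.1) = 2.693 servings → $1.75.
chicken breast only: max(622/243, 1.7/1.0) = 2.56 servings → $3.07.
almonds + chicken breast with both targets exact would need a negative amount; discard.
Cheapest feasible corner: $1.75.

$1.75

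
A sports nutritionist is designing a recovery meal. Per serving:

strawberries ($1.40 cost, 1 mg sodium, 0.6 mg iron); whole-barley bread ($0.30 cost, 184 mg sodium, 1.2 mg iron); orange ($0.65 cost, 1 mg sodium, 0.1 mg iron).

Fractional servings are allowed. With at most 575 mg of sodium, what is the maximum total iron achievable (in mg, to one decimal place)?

Iron per mg sodium: strawberries 0.6, orange 0.1, whole-barley bread 0.006522.
With no serving limits, spend the whole sodium allowance on strawberries: 575 mg / 1 mg × 0.6 mg = 345.0 mg.

345.0 mg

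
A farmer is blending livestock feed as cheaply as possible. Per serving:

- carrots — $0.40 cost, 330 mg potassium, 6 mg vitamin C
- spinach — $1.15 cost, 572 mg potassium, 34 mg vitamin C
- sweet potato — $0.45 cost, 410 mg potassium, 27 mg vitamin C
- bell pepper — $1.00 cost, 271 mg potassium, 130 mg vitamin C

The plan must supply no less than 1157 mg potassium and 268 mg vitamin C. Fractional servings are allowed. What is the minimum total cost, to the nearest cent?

$2.47

carrots only: max(1157/330, 268/6) = 44.67 servings → $17.87.
spinach only: max(1157/572, 268/34) = 7.882 servings → $9.06.
sweet potato only: max(1157/410, 268/27) = 9.926 servings → $4.47.
bell pepper only: max(1157/271, 268/130) = 4.269 servings → $4.27.
carrots + spinach: the both-tight solution has a negative serving — not a feasible corner.
carrots + sweet potato: intersection lies outside the first quadrant.
carrots + bell pepper with both tight: 1.885 servings and 1.975 servings → $2.73.
spinach + sweet potato: the both-tight solution has a negative serving — not a feasible corner.
spinach + bell pepper with both tight: 1.194 servings and 1.749 servings → $3.12.
sweet potato + bell pepper with both tight: 1.692 servings and 1.71 servings → $2.47.
The minimum over all feasible corners is $2.47.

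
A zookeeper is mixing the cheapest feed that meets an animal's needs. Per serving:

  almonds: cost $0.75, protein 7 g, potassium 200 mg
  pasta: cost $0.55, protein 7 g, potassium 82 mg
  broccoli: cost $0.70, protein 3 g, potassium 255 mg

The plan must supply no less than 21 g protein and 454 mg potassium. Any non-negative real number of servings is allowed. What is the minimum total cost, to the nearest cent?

$2.00

The cheapest plan sits at a corner of the feasible region — with two constraints it uses at most two foods.
almonds only: max(21/7, 454/200) = 3 servings → $2.25.
pasta only: max(21/7, 454/82) = 5.537 servings → $3.05.
broccoli only: max(21/3, 454/255) = 7 servings → $4.90.
almonds + pasta with both tight: 1.763 servings and 1.237 servings → $2.00.
almonds + broccoli: intersection lies outside the first quadrant.
pasta + broccoli with both tight: 2.595 servings and 0.9461 servings → $2.09.
The minimum over all feasible corners is $2.00.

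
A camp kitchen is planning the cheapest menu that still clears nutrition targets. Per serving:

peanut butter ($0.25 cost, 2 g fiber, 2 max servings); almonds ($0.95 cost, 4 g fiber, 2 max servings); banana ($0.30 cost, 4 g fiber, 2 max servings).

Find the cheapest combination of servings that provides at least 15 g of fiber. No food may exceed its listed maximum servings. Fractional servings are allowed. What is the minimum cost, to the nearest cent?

$1.81

Cost per g of fiber: banana $0.0750, peanut butter $0.1250, almonds $0.2375.
Take 2 servings of banana: +8.0 g fiber for $0.60 (total $0.60, still need 7.0 g).
Take 2 servings of peanut butter: +4.0 g fiber for $0.50 (total $1.10, still need 3.0 g).
Take 0.75 servings of almonds: +3.0 g fiber for $0.71 (total $1.81, still need 0.0 g).
Filling from the cheapest source first is optimal under one linear minimum: $1.81.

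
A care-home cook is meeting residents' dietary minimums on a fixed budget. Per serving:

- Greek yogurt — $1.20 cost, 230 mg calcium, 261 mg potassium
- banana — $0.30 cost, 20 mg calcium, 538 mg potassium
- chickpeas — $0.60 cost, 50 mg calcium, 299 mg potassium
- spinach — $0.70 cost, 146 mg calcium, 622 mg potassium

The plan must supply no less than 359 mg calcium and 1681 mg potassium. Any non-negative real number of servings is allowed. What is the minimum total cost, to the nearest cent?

Check every corner: each single food scaled to meet both minima, and each pair solved so both constraints bind.
Greek yogurt only: max(359/230, 1681/261) = 6.441 servings → $7.73.
banana only: max(359/20, 1681/538) = 17.95 servings → $5.38.
chickpeas only: max(359/50, 1681/299) = 7.18 servings → $4.31.
spinach only: max(359/146, 1681/622) = 2.703 servings → $1.89.
Greek yogurt + banana with both tight: 1.346 servings and 2.472 servings → $2.36.
Greek yogurt + chickpeas with both tight: 0.418 servings and 5.257 servings → $3.66.
Greek yogurt + spinach with both targets exact would need a negative amount; discard.
banana + chickpeas: the both-tight solution has a negative serving — not a feasible corner.
banana + spinach with both tight: 0.3347 servings and 2.413 servings → $1.79.
chickpeas + spinach with both tight: 1.763 servings and 1.855 servings → $2.36.
Cheapest feasible corner: $1.79.

$1.79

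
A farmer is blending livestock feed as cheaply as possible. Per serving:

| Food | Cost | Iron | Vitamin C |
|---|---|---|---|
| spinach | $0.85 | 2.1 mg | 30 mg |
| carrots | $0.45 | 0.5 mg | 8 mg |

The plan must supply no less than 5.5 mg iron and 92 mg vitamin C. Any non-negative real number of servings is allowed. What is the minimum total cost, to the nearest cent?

spinach only: max(5.5/2.1, 92/30) = 3.067 servings → $2.61.
carrots only: max(5.5/0.5, 92/8) = 11.5 servings → $5.17.
spinach + carrots with both targets exact would need a negative amount; discard.
The minimum over all feasible corners is $2.61.

$2.61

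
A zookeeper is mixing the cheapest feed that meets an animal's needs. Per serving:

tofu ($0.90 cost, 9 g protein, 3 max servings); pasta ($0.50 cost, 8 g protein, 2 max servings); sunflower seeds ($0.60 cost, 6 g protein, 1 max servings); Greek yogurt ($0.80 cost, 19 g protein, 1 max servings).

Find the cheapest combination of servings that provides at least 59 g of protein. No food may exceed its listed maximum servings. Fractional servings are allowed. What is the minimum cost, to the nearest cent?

$4.20

Cost per g of protein: Greek yogurt $0.0421, pasta $0.0625, tofu $0.1000, sunflower seeds $0.1000.
Take 1 serving of Greek yogurt: +19.0 g protein for $0.80 (total $0.80, still need 40.0 g).
Take 2 servings of pasta: +16.0 g protein for $1.00 (total $1.80, still need 24.0 g).
Take 2.667 servings of tofu: +24.0 g protein for $2.40 (total $4.20, still need 0.0 g).
Filling from the cheapest source first is optimal under one linear minimum: $4.20.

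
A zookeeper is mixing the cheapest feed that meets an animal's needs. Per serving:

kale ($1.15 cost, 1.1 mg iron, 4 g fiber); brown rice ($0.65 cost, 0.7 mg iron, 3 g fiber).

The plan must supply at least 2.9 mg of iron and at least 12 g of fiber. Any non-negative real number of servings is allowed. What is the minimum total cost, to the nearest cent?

$2.69

An LP optimum is at a vertex; with two nutrient constraints at most two foods are used. Check each candidate.
kale only: max(2.9/1.1, 12/4) = 3 servings → $3.45.
brown rice only: max(2.9/0.7, 12/3) = 4.143 servings → $2.69.
kale + brown rice with both tight: 0.6 servings and 3.2 servings → $2.77.
The minimum over all feasible corners is $2.69.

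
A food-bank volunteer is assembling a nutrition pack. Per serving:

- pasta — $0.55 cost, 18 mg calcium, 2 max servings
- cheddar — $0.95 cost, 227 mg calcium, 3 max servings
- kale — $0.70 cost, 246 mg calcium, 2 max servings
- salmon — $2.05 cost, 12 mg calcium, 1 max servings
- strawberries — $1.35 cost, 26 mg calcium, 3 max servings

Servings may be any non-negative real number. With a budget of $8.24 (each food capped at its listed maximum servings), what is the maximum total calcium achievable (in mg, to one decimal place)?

Calcium per dollar: kale 351.4, cheddar 238.9, pasta 32.73, strawberries 19.26, salmon 5.854.
Take 2 servings of kale: spends $1.40, +492.0 mg calcium (running total 492.0 mg).
Take 3 servings of cheddar: spends $2.85, +681.0 mg calcium (running total 1173.0 mg).
Take 2 servings of pasta: spends $1.10, +36.0 mg calcium (running total 1209.0 mg).
Take 2.141 servings of strawberries: spends $2.89, +55.7 mg calcium (running total 1264.7 mg).
Filling greedily by calcium-per-dollar is optimal for one linear limit, giving 1264.7 mg.

1264.7 mg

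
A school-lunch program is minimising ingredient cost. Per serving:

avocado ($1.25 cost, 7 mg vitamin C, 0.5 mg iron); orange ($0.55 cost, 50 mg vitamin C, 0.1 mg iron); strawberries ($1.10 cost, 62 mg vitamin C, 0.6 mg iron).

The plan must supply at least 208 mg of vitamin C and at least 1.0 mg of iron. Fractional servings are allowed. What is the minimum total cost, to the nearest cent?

Compare the cost at each extreme point of the feasible region.
avocado only: max(208/7, 1.0/0.5) = 29.71 servings → $37.14.
orange only: max(208/50, 1.0/0.1) = 10 servings → $5.50.
strawberries only: max(208/62, 1.0/0.6) = 3.355 servings → $3.69.
avocado + orange with both tight: 1.202 servings and 3.992 servings → $3.70.
avocado + strawberries: the both-tight solution has a negative serving — not a feasible corner.
orange + strawberries with both tight: 2.639 servings and 1.227 servings → $2.80.
The minimum over all feasible corners is $2.80.

$2.80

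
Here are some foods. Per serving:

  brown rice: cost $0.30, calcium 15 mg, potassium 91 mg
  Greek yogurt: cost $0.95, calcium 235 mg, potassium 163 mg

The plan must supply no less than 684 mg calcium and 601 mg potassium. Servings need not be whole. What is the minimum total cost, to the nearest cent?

Two binding constraints pin down two serving amounts, so the optimal mix uses at most two foods. The candidates are each food alone (scaled to the tighter of calcium/potassium) and each pair with both constraints tight.
brown rice only: max(684/15, 601/91) = 45.6 servings → $13.68.
Greek yogurt only: max(684/235, 601/163) = 3.687 servings → $3.50.
brown rice + Greek yogurt with both tight: 1.57 servings and 2.81 servings → $3.14.
So the least-cost plan costs $3.14.

$3.14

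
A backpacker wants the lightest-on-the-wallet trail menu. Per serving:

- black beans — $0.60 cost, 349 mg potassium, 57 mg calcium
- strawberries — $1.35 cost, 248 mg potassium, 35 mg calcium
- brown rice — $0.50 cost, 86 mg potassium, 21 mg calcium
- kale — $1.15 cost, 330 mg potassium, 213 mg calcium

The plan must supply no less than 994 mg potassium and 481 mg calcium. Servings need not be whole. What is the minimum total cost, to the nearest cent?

With two linear requirements the optimum uses one or two foods; enumerate the corners.
black beans only: max(994/349, 481/57) = 8.439 servings → $5.06.
strawberries only: max(994/248, 481/35) = 13.74 servings → $18.55.
brown rice only: max(994/86, 481/21) = 22.9 servings → $11.45.
kale only: max(994/330, 481/213) = 3.012 servings → $3.46.
black beans + strawberries: the both-tight solution has a negative serving — not a feasible corner.
black beans + brown rice: intersection lies outside the first quadrant.
black beans + kale with both tight: 0.9543 servings and 2.003 servings → $2.88.
strawberries + brown rice: intersection lies outside the first quadrant.
strawberries + kale with both tight: 1.284 servings and 2.047 servings → $4.09.
brown rice + kale with both tight: 4.653 servings and 1.799 servings → $4.40.
The minimum over all feasible corners is $2.88.

$2.88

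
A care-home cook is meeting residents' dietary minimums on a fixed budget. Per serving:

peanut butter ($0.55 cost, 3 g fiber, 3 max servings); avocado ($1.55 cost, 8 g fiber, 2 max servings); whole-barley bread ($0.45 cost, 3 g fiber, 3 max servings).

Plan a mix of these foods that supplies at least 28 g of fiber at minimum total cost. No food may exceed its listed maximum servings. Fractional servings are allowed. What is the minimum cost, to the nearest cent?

$4.94

Cost per g of fiber: whole-barley bread $0.1500, peanut butter $0.1833, avocado $0.1938.
Take 3 servings of whole-barley bread: +9.0 g fiber for $1.35 (total $1.35, still need 19.0 g).
Take 3 servings of peanut butter: +9.0 g fiber for $1.65 (total $3.00, still need 10.0 g).
Take 1.25 servings of avocado: +10.0 g fiber for $1.94 (total $4.94, still need 0.0 g).
Greedy by cheapest-per-g is optimal for a single linear constraint, so the minimum cost is $4.94.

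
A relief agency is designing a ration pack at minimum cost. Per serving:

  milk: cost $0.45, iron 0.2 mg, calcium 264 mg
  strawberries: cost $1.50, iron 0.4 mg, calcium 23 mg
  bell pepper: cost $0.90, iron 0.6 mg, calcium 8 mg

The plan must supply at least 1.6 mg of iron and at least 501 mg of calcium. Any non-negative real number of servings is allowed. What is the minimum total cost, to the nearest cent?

$2.68

At the optimum either one food covers both requirements or two foods hit both targets exactly; no other combination can be cheaper.
milk only: max(1.6/0.2, 501/264) = 8 servings → $3.60.
strawberries only: max(1.6/0.4, 501/23) = 21.78 servings → $32.67.
bell pepper only: max(1.6/0.6, 501/8) = 62.62 servings → $56.36.
milk + strawberries with both tight: 1.62 servings and 3.19 servings → $5.51.
milk + bell pepper with both tight: 1.835 servings and 2.055 servings → $2.68.
strawberries + bell pepper: intersection lies outside the first quadrant.
Cheapest feasible corner: $2.68.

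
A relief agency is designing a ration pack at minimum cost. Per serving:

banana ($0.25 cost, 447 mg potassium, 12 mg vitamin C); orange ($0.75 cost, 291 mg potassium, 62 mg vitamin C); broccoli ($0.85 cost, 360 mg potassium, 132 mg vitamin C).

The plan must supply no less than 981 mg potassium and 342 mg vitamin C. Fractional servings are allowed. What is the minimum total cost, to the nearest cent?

This is a tiny linear program; its minimum lies at a vertex of the feasible set. List the vertices and price them.
banana only: max(981/447, 342/12) = 28.5 servings → $7.12.
orange only: max(981/291, 342/62) = 5.516 servings → $4.14.
broccoli only: max(981/360, 342/132) = 2.725 servings → $2.32.
banana + orange: intersection lies outside the first quadrant.
banana + broccoli with both tight: 0.1165 servings and 2.58 servings → $2.22.
orange + broccoli with both tight: 0.396 servings and 2.405 servings → $2.34.
The minimum over all feasible corners is $2.22.

$2.22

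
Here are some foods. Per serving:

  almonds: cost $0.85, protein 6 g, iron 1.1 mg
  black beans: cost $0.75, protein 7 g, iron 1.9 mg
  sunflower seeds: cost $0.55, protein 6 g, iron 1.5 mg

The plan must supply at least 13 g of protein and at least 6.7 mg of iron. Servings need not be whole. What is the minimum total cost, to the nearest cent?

For a min-cost LP with two ≥-constraints, a basic feasible solution has at most two positive variables.
almonds only: max(13/6, 6.7/1.1) = 6.091 servings → $5.18.
black beans only: max(13/7, 6.7/1.9) = 3.526 servings → $2.64.
sunflower seeds only: max(13/6, 6.7/1.5) = 4.467 servings → $2.46.
almonds + black beans: intersection lies outside the first quadrant.
almonds + sunflower seeds: intersection lies outside the first quadrant.
black beans + sunflower seeds with both targets exact would need a negative amount; discard.
So the least-cost plan costs $2.46.

$2.46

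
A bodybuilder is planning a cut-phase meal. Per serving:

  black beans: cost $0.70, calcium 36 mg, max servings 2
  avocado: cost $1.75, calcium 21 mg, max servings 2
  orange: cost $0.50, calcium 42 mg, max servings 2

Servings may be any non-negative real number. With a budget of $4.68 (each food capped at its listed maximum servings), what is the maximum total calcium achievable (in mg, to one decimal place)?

183.4 mg

Calcium per dollar: orange 84, black beans 51.43, avocado 12.
Take 2 servings of orange: spends $1.00, +84.0 mg calcium (running total 84.0 mg).
Take 2 servings of black beans: spends $1.40, +72.0 mg calcium (running total 156.0 mg).
Take 1.303 servings of avocado: spends $2.28, +27.4 mg calcium (running total 183.4 mg).
Greedy by best ratio exhausts the cost allowance optimally: 183.4 mg.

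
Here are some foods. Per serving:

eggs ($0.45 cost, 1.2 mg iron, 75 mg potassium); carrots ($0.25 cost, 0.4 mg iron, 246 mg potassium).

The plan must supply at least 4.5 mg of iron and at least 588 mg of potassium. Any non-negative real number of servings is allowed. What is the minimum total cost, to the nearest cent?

$1.83

Two binding constraints pin down two serving amounts, so the optimal mix uses at most two foods. The candidates are each food alone (scaled to the tighter of iron/potassium) and each pair with both constraints tight.
eggs only: max(4.5/1.2, 588/75) = 7.84 servings → $3.53.
carrots only: max(4.5/0.4, 588/246) = 11.25 servings → $2.81.
eggs + carrots with both tight: 3.287 servings and 1.388 servings → $1.83.
Cheapest feasible corner: $1.83.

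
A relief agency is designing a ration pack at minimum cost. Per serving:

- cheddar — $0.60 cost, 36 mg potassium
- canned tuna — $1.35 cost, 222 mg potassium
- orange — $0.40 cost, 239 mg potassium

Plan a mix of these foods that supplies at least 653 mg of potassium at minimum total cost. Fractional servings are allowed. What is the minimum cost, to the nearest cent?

$1.09

Cost per mg of potassium: orange $0.0017, canned tuna $0.0061, cheddar $0.0167.
With no serving limits, use only orange: 653 mg / 239 mg = 2.732 servings × $0.40 = $1.09.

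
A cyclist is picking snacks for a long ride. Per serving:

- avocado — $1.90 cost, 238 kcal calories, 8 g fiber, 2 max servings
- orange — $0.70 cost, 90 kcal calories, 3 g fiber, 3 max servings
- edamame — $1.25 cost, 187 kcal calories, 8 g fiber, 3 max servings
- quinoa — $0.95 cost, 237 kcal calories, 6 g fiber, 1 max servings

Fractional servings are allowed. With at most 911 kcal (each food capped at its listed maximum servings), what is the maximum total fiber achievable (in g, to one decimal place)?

35.8 g

Fiber per kcal: edamame 0.04278, avocado 0.03361, orange 0.03333, quinoa 0.02532.
Take 3 servings of edamame: uses 561 kcal, +24.0 g fiber (running total 24.0 g).
Take 1.471 servings of avocado: uses 350 kcal, +11.8 g fiber (running total 35.8 g).
Greedy by best ratio exhausts the calories allowance optimally: 35.8 g.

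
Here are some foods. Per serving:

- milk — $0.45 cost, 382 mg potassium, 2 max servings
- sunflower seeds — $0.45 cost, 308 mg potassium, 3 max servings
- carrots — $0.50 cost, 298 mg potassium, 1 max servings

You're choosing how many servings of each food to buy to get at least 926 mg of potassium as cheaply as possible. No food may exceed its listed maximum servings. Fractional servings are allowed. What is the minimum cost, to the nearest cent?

$1.14

Cost per mg of potassium: milk $0.0012, sunflower seeds $0.0015, carrots $0.0017.
Take 2 servings of milk: +764.0 mg potassium for $0.90 (total $0.90, still need 162.0 mg).
Take 0.526 servings of sunflower seeds: +162.0 mg potassium for $0.24 (total $1.14, still need 0.0 mg).
Filling from the cheapest source first is optimal under one linear minimum: $1.14.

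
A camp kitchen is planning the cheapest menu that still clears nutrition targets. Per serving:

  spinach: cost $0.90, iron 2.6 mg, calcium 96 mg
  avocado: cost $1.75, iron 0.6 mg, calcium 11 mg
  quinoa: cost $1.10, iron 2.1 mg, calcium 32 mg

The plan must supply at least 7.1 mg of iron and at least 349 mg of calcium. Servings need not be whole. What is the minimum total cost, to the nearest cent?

The cheapest plan sits at a corner of the feasible region — with two constraints it uses at most two foods.
spinach only: max(7.1/2.6, 349/96) = 3.635 servings → $3.27.
avocado only: max(7.1/0.6, 349/11) = 31.73 servings → $55.52.
quinoa only: max(7.1/2.1, 349/32) = 10.91 servings → $12.00.
spinach + avocado: intersection lies outside the first quadrant.
spinach + quinoa: intersection lies outside the first quadrant.
avocado + quinoa with both targets exact would need a negative amount; discard.
So the least-cost plan costs $3.27.

$3.27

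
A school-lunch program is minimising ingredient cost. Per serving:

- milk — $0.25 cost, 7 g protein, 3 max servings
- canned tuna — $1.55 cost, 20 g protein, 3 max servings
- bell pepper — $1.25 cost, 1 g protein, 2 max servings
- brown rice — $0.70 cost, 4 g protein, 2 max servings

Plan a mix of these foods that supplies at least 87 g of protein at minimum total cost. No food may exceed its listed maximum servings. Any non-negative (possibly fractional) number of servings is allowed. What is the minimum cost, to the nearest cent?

Cost per g of protein: milk $0.0357, canned tuna $0.0775, brown rice $0.1750, bell pepper $1.2500.
Take 3 servings of milk: +21.0 g protein for $0.75 (total $0.75, still need 66.0 g).
Take 3 servings of canned tuna: +60.0 g protein for $4.65 (total $5.40, still need 6.0 g).
Take 1.5 servings of brown rice: +6.0 g protein for $1.05 (total $6.45, still need 0.0 g).
Filling from the cheapest source first is optimal under one linear minimum: $6.45.

$6.45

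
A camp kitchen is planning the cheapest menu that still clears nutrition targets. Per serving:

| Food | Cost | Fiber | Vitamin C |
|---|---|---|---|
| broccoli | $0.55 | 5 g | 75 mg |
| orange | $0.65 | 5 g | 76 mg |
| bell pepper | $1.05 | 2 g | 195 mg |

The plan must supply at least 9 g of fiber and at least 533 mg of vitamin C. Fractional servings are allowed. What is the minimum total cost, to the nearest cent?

Minimising a linear cost over {fiber ≥ 9, vitamin C ≥ 533, servings ≥ 0} — the optimum is at a vertex, using one or two foods.
broccoli only: max(9/5, 533/75) = 7.107 servings → $3.91.
orange only: max(9/5, 533/76) = 7.013 servings → $4.56.
bell pepper only: max(9/2, 533/195) = 4.5 servings → $4.72.
broccoli + orange: intersection lies outside the first quadrant.
broccoli + bell pepper with both tight: 0.8352 servings and 2.412 servings → $2.99.
orange + bell pepper with both tight: 0.8372 servings and 2.407 servings → $3.07.
So the least-cost plan costs $2.99.

$2.99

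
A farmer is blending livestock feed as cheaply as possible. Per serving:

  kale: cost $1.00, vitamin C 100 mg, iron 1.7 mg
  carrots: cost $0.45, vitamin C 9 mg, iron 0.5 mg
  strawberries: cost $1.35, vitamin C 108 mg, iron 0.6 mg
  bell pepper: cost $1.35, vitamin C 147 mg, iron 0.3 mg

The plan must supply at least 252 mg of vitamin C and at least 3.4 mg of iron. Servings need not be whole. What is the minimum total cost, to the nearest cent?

$2.47

This is a tiny linear program; its minimum lies at a vertex of the feasible set. List the vertices and price them.
kale only: max(252/100, 3.4/1.7) = 2.52 servings → $2.52.
carrots only: max(252/9, 3.4/0.5) = 28 servings → $12.60.
strawberries only: max(252/108, 3.4/0.6) = 5.667 servings → $7.65.
bell pepper only: max(252/147, 3.4/0.3) = 11.33 servings → $15.30.
kale + carrots: the both-tight solution has a negative serving — not a feasible corner.
kale + strawberries with both tight: 1.748 servings and 0.7152 servings → $2.71.
kale + bell pepper with both tight: 1.929 servings and 0.402 servings → $2.47.
carrots + strawberries with both tight: 4.444 servings and 1.963 servings → $4.65.
carrots + bell pepper with both tight: 5.992 servings and 1.347 servings → $4.52.
strawberries + bell pepper with both targets exact would need a negative amount; discard.
So the least-cost plan costs $2.47.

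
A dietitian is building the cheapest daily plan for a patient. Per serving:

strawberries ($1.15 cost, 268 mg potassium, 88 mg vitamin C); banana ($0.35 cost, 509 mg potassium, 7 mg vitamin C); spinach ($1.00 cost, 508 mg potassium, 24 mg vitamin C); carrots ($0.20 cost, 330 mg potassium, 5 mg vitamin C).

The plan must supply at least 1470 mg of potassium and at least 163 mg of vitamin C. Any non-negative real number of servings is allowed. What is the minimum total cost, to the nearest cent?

Check every corner: each single food scaled to meet both minima, and each pair solved so both constraints bind.
strawberries only: max(1470/268, 163/88) = 5.485 servings → $6.31.
banana only: max(1470/509, 163/7) = 23.29 servings → $8.15.
spinach only: max(1470/508, 163/24) = 6.792 servings → $6.79.
carrots only: max(1470/330, 163/5) = 32.6 servings → $6.52.
strawberries + banana with both tight: 1.693 servings and 1.996 servings → $2.65.
strawberries + spinach with both tight: 1.242 servings and 2.239 servings → $3.67.
strawberries + carrots with both tight: 1.677 servings and 3.093 servings → $2.55.
banana + spinach with both targets exact would need a negative amount; discard.
banana + carrots with both targets exact would need a negative amount; discard.
spinach + carrots: the both-tight solution has a negative serving — not a feasible corner.
Cheapest feasible corner: $2.55.

$2.55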